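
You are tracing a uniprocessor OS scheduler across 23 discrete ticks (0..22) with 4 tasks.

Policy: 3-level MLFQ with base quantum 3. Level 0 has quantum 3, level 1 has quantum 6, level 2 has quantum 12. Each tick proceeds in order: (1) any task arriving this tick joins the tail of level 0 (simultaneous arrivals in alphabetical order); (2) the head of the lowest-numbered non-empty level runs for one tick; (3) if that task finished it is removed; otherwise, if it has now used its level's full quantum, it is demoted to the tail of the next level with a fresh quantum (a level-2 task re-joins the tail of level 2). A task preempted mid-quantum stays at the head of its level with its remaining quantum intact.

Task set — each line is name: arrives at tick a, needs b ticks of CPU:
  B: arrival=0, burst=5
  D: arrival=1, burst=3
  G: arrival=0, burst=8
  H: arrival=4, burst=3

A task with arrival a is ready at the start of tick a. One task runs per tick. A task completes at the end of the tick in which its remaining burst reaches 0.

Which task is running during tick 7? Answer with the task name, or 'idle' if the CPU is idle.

t=0: L0/L1/L2 = BG/-/- → run B
t=1: L0/L1/L2 = BGD/-/- → run B
t=2: L0/L1/L2 = BGD/-/- → run B
t=3: L0/L1/L2 = GD/B/- → run G
t=4: L0/L1/L2 = GDH/B/- → run G
t=5: L0/L1/L2 = GDH/B/- → run G
t=6: L0/L1/L2 = DH/BG/- → run D
t=7: L0/L1/L2 = DH/BG/- → run D
t=8: L0/L1/L2 = DH/BG/- → run D
t=9: L0/L1/L2 = H/BG/- → run H
t=10: L0/L1/L2 = H/BG/- → run H
t=11: L0/L1/L2 = H/BG/- → run H
t=12: L0/L1/L2 = -/BG/- → run B
t=13: L0/L1/L2 = -/BG/- → run B
t=14: L0/L1/L2 = -/G/- → run G
t=15: L0/L1/L2 = -/G/- → run G
t=16: L0/L1/L2 = -/G/- → run G
t=17: L0/L1/L2 = -/G/- → run G
t=18: L0/L1/L2 = -/G/- → run G
t=19: (idle)
t=20: (idle)
t=21: (idle)
t=22: (idle)

running at tick 7 = D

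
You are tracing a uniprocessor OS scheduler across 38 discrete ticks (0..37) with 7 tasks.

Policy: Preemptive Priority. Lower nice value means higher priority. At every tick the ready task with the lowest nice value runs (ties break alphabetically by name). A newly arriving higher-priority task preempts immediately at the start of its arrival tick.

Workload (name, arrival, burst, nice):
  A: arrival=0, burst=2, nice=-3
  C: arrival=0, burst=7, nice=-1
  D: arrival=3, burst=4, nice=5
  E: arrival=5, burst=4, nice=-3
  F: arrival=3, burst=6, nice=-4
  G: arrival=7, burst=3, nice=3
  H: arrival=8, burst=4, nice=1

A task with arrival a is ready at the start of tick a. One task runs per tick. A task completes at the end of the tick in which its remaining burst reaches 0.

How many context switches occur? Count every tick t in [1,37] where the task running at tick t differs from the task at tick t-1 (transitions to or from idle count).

context switches = 8

t=0: ready={A,C} → run A
t=1: ready={A,C} → run A
t=2: ready={C} → run C
t=3: ready={C,D,F} → run F
t=4: ready={C,D,F} → run F
t=5: ready={C,D,E,F} → run F
t=6: ready={C,D,E,F} → run F
t=7: ready={C,D,E,F,G} → run F
t=8: ready={C,D,E,F,G,H} → run F
t=9: ready={C,D,E,G,H} → run E
t=10: ready={C,D,E,G,H} → run E
t=11: ready={C,D,E,G,H} → run E
t=12: ready={C,D,E,G,H} → run E
t=13: ready={C,D,G,H} → run C
t=14: ready={C,D,G,H} → run C
t=15: ready={C,D,G,H} → run C
t=16: ready={C,D,G,H} → run C
t=17: ready={C,D,G,H} → run C
t=18: ready={C,D,G,H} → run C
t=19: ready={D,G,H} → run H
t=20: ready={D,G,H} → run H
t=21: ready={D,G,H} → run H
t=22: ready={D,G,H} → run H
t=23: ready={D,G} → run G
t=24: ready={D,G} → run G
t=25: ready={D,G} → run G
t=26: ready={D} → run D
t=27: ready={D} → run D
t=28: ready={D} → run D
t=29: ready={D} → run D
t=30: (idle)
t=31: (idle)
t=32: (idle)
t=33: (idle)
t=34: (idle)
t=35: (idle)
t=36: (idle)
t=37: (idle)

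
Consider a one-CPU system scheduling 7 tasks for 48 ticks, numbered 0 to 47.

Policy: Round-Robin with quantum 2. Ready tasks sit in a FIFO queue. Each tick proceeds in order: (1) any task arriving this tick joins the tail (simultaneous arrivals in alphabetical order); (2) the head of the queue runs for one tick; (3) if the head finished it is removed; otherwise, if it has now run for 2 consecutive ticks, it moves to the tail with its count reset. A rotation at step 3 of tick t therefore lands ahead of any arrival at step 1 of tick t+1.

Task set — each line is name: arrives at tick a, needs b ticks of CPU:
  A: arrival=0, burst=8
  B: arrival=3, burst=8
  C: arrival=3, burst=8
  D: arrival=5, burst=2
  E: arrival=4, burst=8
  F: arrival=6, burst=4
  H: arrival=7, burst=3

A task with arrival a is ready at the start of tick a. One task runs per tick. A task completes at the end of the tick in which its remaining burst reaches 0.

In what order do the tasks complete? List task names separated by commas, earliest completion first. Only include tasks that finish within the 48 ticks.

completion order = D, A, F, H, B, C, E

t=0: queue=[A] q_used=0 → run A
t=1: queue=[A] q_used=1 → run A
t=2: queue=[A] q_used=0 → run A
t=3: queue=[A,B,C] q_used=1 → run A
t=4: queue=[B,C,A,E] q_used=0 → run B
t=5: queue=[B,C,A,E,D] q_used=1 → run B
t=6: queue=[C,A,E,D,B,F] q_used=0 → run C
t=7: queue=[C,A,E,D,B,F,H] q_used=1 → run C
t=8: queue=[A,E,D,B,F,H,C] q_used=0 → run A
t=9: queue=[A,E,D,B,F,H,C] q_used=1 → run A
t=10: queue=[E,D,B,F,H,C,A] q_used=0 → run E
t=11: queue=[E,D,B,F,H,C,A] q_used=1 → run E
t=12: queue=[D,B,F,H,C,A,E] q_used=0 → run D
t=13: queue=[D,B,F,H,C,A,E] q_used=1 → run D
t=14: queue=[B,F,H,C,A,E] q_used=0 → run B
t=15: queue=[B,F,H,C,A,E] q_used=1 → run B
t=16: queue=[F,H,C,A,E,B] q_used=0 → run F
t=17: queue=[F,H,C,A,E,B] q_used=1 → run F
t=18: queue=[H,C,A,E,B,F] q_used=0 → run H
t=19: queue=[H,C,A,E,B,F] q_used=1 → run H
t=20: queue=[C,A,E,B,F,H] q_used=0 → run C
t=21: queue=[C,A,E,B,F,H] q_used=1 → run C
t=22: queue=[A,E,B,F,H,C] q_used=0 → run A
t=23: queue=[A,E,B,F,H,C] q_used=1 → run A
t=24: queue=[E,B,F,H,C] q_used=0 → run E
t=25: queue=[E,B,F,H,C] q_used=1 → run E
t=26: queue=[B,F,H,C,E] q_used=0 → run B
t=27: queue=[B,F,H,C,E] q_used=1 → run B
t=28: queue=[F,H,C,E,B] q_used=0 → run F
t=29: queue=[F,H,C,E,B] q_used=1 → run F
t=30: queue=[H,C,E,B] q_used=0 → run H
t=31: queue=[C,E,B] q_used=0 → run C
t=32: queue=[C,E,B] q_used=1 → run C
t=33: queue=[E,B,C] q_used=0 → run E
t=34: queue=[E,B,C] q_used=1 → run E
t=35: queue=[B,C,E] q_used=0 → run B
t=36: queue=[B,C,E] q_used=1 → run B
t=37: queue=[C,E] q_used=0 → run C
t=38: queue=[C,E] q_used=1 → run C
t=39: queue=[E] q_used=0 → run E
t=40: queue=[E] q_used=1 → run E
t=41: (idle)
t=42: (idle)
t=43: (idle)
t=44: (idle)
t=45: (idle)
t=46: (idle)
t=47: (idle)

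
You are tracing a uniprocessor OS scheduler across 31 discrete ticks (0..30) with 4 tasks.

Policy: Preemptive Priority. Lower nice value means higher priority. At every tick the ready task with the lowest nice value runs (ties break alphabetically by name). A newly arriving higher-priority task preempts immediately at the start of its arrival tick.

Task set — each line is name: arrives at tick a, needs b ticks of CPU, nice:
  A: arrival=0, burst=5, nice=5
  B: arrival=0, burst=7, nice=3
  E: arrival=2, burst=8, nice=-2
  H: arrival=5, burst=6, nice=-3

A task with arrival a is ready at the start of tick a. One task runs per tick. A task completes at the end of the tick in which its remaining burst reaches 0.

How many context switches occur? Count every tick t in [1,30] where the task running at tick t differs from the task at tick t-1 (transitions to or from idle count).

t=0: ready={A,B} → run B
t=1: ready={A,B} → run B
t=2: ready={A,B,E} → run E
t=3: ready={A,B,E} → run E
t=4: ready={A,B,E} → run E
t=5: ready={A,B,E,H} → run H
t=6: ready={A,B,E,H} → run H
t=7: ready={A,B,E,H} → run H
t=8: ready={A,B,E,H} → run H
t=9: ready={A,B,E,H} → run H
t=10: ready={A,B,E,H} → run H
t=11: ready={A,B,E} → run E
t=12: ready={A,B,E} → run E
t=13: ready={A,B,E} → run E
t=14: ready={A,B,E} → run E
t=15: ready={A,B,E} → run E
t=16: ready={A,B} → run B
t=17: ready={A,B} → run B
t=18: ready={A,B} → run B
t=19: ready={A,B} → run B
t=20: ready={A,B} → run B
t=21: ready={A} → run A
t=22: ready={A} → run A
t=23: ready={A} → run A
t=24: ready={A} → run A
t=25: ready={A} → run A
t=26: (idle)
t=27: (idle)
t=28: (idle)
t=29: (idle)
t=30: (idle)

context switches = 6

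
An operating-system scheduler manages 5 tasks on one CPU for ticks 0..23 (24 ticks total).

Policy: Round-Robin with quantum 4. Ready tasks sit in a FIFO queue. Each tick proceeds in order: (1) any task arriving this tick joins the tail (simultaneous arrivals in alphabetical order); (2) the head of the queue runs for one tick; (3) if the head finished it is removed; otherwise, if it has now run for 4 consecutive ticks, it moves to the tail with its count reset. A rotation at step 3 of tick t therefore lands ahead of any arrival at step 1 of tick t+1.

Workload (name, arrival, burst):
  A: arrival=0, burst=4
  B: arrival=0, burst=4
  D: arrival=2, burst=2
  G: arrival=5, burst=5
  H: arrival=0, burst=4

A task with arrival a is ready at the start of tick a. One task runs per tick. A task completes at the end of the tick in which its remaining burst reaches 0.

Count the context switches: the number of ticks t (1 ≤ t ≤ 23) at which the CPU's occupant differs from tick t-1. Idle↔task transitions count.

t=0: queue=[A,B,H] q_used=0 → run A
t=1: queue=[A,B,H] q_used=1 → run A
t=2: queue=[A,B,H,D] q_used=2 → run A
t=3: queue=[A,B,H,D] q_used=3 → run A
t=4: queue=[B,H,D] q_used=0 → run B
t=5: queue=[B,H,D,G] q_used=1 → run B
t=6: queue=[B,H,D,G] q_used=2 → run B
t=7: queue=[B,H,D,G] q_used=3 → run B
t=8: queue=[H,D,G] q_used=0 → run H
t=9: queue=[H,D,G] q_used=1 → run H
t=10: queue=[H,D,G] q_used=2 → run H
t=11: queue=[H,D,G] q_used=3 → run H
t=12: queue=[D,G] q_used=0 → run D
t=13: queue=[D,G] q_used=1 → run D
t=14: queue=[G] q_used=0 → run G
t=15: queue=[G] q_used=1 → run G
t=16: queue=[G] q_used=2 → run G
t=17: queue=[G] q_used=3 → run G
t=18: queue=[G] q_used=0 → run G
t=19: (idle)
t=20: (idle)
t=21: (idle)
t=22: (idle)
t=23: (idle)

context switches = 5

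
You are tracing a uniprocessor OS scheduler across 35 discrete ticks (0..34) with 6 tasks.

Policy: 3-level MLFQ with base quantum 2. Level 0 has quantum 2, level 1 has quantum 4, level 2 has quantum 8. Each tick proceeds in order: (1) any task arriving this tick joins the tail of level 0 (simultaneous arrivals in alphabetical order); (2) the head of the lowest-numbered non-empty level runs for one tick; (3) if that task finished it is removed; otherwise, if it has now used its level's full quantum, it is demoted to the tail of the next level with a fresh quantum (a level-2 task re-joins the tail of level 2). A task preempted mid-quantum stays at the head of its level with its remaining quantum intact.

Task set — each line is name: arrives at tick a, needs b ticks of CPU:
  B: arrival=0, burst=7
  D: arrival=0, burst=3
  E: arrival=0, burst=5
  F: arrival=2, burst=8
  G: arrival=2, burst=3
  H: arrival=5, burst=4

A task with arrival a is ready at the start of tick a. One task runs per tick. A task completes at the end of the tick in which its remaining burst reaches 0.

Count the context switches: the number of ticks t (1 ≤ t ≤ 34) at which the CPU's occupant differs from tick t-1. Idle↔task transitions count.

context switches = 14

t=0: L0/L1/L2 = BDE/-/- → run B
t=1: L0/L1/L2 = BDE/-/- → run B
t=2: L0/L1/L2 = DEFG/B/- → run D
t=3: L0/L1/L2 = DEFG/B/- → run D
t=4: L0/L1/L2 = EFG/BD/- → run E
t=5: L0/L1/L2 = EFGH/BD/- → run E
t=6: L0/L1/L2 = FGH/BDE/- → run F
t=7: L0/L1/L2 = FGH/BDE/- → run F
t=8: L0/L1/L2 = GH/BDEF/- → run G
t=9: L0/L1/L2 = GH/BDEF/- → run G
t=10: L0/L1/L2 = H/BDEFG/- → run H
t=11: L0/L1/L2 = H/BDEFG/- → run H
t=12: L0/L1/L2 = -/BDEFGH/- → run B
t=13: L0/L1/L2 = -/BDEFGH/- → run B
t=14: L0/L1/L2 = -/BDEFGH/- → run B
t=15: L0/L1/L2 = -/BDEFGH/- → run B
t=16: L0/L1/L2 = -/DEFGH/B → run D
t=17: L0/L1/L2 = -/EFGH/B → run E
t=18: L0/L1/L2 = -/EFGH/B → run E
t=19: L0/L1/L2 = -/EFGH/B → run E
t=20: L0/L1/L2 = -/FGH/B → run F
t=21: L0/L1/L2 = -/FGH/B → run F
t=22: L0/L1/L2 = -/FGH/B → run F
t=23: L0/L1/L2 = -/FGH/B → run F
t=24: L0/L1/L2 = -/GH/BF → run G
t=25: L0/L1/L2 = -/H/BF → run H
t=26: L0/L1/L2 = -/H/BF → run H
t=27: L0/L1/L2 = -/-/BF → run B
t=28: L0/L1/L2 = -/-/F → run F
t=29: L0/L1/L2 = -/-/F → run F
t=30: (idle)
t=31: (idle)
t=32: (idle)
t=33: (idle)
t=34: (idle)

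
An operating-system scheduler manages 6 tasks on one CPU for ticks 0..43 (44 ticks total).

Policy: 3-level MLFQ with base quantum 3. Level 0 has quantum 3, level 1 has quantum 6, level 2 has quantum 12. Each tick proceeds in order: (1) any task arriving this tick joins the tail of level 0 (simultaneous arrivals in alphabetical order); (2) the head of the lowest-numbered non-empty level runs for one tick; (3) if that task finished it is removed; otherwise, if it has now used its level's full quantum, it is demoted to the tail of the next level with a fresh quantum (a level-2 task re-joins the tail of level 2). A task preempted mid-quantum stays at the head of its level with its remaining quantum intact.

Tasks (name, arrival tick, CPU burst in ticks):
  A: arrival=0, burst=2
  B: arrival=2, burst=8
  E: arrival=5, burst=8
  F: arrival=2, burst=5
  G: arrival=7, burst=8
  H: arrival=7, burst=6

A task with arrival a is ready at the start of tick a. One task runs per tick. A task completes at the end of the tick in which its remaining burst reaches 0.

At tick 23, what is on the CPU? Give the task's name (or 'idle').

t=0: L0/L1/L2 = A/-/- → run A
t=1: L0/L1/L2 = A/-/- → run A
t=2: L0/L1/L2 = BF/-/- → run B
t=3: L0/L1/L2 = BF/-/- → run B
t=4: L0/L1/L2 = BF/-/- → run B
t=5: L0/L1/L2 = FE/B/- → run F
t=6: L0/L1/L2 = FE/B/- → run F
t=7: L0/L1/L2 = FEGH/B/- → run F
t=8: L0/L1/L2 = EGH/BF/- → run E
t=9: L0/L1/L2 = EGH/BF/- → run E
t=10: L0/L1/L2 = EGH/BF/- → run E
t=11: L0/L1/L2 = GH/BFE/- → run G
t=12: L0/L1/L2 = GH/BFE/- → run G
t=13: L0/L1/L2 = GH/BFE/- → run G
t=14: L0/L1/L2 = H/BFEG/- → run H
t=15: L0/L1/L2 = H/BFEG/- → run H
t=16: L0/L1/L2 = H/BFEG/- → run H
t=17: L0/L1/L2 = -/BFEGH/- → run B
t=18: L0/L1/L2 = -/BFEGH/- → run B
t=19: L0/L1/L2 = -/BFEGH/- → run B
t=20: L0/L1/L2 = -/BFEGH/- → run B
t=21: L0/L1/L2 = -/BFEGH/- → run B
t=22: L0/L1/L2 = -/FEGH/- → run F
t=23: L0/L1/L2 = -/FEGH/- → run F
t=24: L0/L1/L2 = -/EGH/- → run E
t=25: L0/L1/L2 = -/EGH/- → run E
t=26: L0/L1/L2 = -/EGH/- → run E
t=27: L0/L1/L2 = -/EGH/- → run E
t=28: L0/L1/L2 = -/EGH/- → run E
t=29: L0/L1/L2 = -/GH/- → run G
t=30: L0/L1/L2 = -/GH/- → run G
t=31: L0/L1/L2 = -/GH/- → run G
t=32: L0/L1/L2 = -/GH/- → run G
t=33: L0/L1/L2 = -/GH/- → run G
t=34: L0/L1/L2 = -/H/- → run H
t=35: L0/L1/L2 = -/H/- → run H
t=36: L0/L1/L2 = -/H/- → run H
t=37: (idle)
t=38: (idle)
t=39: (idle)
t=40: (idle)
t=41: (idle)
t=42: (idle)
t=43: (idle)

running at tick 23 = F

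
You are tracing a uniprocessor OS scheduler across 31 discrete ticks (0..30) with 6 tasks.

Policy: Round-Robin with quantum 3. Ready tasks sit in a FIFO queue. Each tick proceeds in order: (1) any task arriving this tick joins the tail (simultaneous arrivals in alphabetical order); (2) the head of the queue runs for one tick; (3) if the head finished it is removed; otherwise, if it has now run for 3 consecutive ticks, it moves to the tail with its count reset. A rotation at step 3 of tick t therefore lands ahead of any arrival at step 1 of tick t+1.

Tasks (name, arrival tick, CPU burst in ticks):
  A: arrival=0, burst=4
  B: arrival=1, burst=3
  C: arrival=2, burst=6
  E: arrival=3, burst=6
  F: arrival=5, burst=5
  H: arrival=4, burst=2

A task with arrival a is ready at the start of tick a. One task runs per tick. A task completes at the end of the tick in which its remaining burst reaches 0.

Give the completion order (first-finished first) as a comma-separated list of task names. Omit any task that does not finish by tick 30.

completion order = B, A, H, C, E, F

t=0: queue=[A] q_used=0 → run A
t=1: queue=[A,B] q_used=1 → run A
t=2: queue=[A,B,C] q_used=2 → run A
t=3: queue=[B,C,A,E] q_used=0 → run B
t=4: queue=[B,C,A,E,H] q_used=1 → run B
t=5: queue=[B,C,A,E,H,F] q_used=2 → run B
t=6: queue=[C,A,E,H,F] q_used=0 → run C
t=7: queue=[C,A,E,H,F] q_used=1 → run C
t=8: queue=[C,A,E,H,F] q_used=2 → run C
t=9: queue=[A,E,H,F,C] q_used=0 → run A
t=10: queue=[E,H,F,C] q_used=0 → run E
t=11: queue=[E,H,F,C] q_used=1 → run E
t=12: queue=[E,H,F,C] q_used=2 → run E
t=13: queue=[H,F,C,E] q_used=0 → run H
t=14: queue=[H,F,C,E] q_used=1 → run H
t=15: queue=[F,C,E] q_used=0 → run F
t=16: queue=[F,C,E] q_used=1 → run F
t=17: queue=[F,C,E] q_used=2 → run F
t=18: queue=[C,E,F] q_used=0 → run C
t=19: queue=[C,E,F] q_used=1 → run C
t=20: queue=[C,E,F] q_used=2 → run C
t=21: queue=[E,F] q_used=0 → run E
t=22: queue=[E,F] q_used=1 → run E
t=23: queue=[E,F] q_used=2 → run E
t=24: queue=[F] q_used=0 → run F
t=25: queue=[F] q_used=1 → run F
t=26: (idle)
t=27: (idle)
t=28: (idle)
t=29: (idle)
t=30: (idle)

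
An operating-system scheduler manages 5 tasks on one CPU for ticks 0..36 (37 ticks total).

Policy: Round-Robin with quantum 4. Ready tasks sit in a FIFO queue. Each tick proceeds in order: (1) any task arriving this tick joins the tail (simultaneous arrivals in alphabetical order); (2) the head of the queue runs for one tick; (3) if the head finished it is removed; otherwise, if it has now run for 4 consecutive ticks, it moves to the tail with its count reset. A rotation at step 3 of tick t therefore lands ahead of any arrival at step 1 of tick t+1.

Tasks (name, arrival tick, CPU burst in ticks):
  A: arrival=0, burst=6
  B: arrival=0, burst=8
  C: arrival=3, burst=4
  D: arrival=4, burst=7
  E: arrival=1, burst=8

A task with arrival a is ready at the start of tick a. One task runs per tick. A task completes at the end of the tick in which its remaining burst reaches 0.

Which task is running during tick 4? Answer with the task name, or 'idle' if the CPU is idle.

running at tick 4 = B

t=0: queue=[A,B] q_used=0 → run A
t=1: queue=[A,B,E] q_used=1 → run A
t=2: queue=[A,B,E] q_used=2 → run A
t=3: queue=[A,B,E,C] q_used=3 → run A
t=4: queue=[B,E,C,A,D] q_used=0 → run B
t=5: queue=[B,E,C,A,D] q_used=1 → run B
t=6: queue=[B,E,C,A,D] q_used=2 → run B
t=7: queue=[B,E,C,A,D] q_used=3 → run B
t=8: queue=[E,C,A,D,B] q_used=0 → run E
t=9: queue=[E,C,A,D,B] q_used=1 → run E
t=10: queue=[E,C,A,D,B] q_used=2 → run E
t=11: queue=[E,C,A,D,B] q_used=3 → run E
t=12: queue=[C,A,D,B,E] q_used=0 → run C
t=13: queue=[C,A,D,B,E] q_used=1 → run C
t=14: queue=[C,A,D,B,E] q_used=2 → run C
t=15: queue=[C,A,D,B,E] q_used=3 → run C
t=16: queue=[A,D,B,E] q_used=0 → run A
t=17: queue=[A,D,B,E] q_used=1 → run A
t=18: queue=[D,B,E] q_used=0 → run D
t=19: queue=[D,B,E] q_used=1 → run D
t=20: queue=[D,B,E] q_used=2 → run D
t=21: queue=[D,B,E] q_used=3 → run D
t=22: queue=[B,E,D] q_used=0 → run B
t=23: queue=[B,E,D] q_used=1 → run B
t=24: queue=[B,E,D] q_used=2 → run B
t=25: queue=[B,E,D] q_used=3 → run B
t=26: queue=[E,D] q_used=0 → run E
t=27: queue=[E,D] q_used=1 → run E
t=28: queue=[E,D] q_used=2 → run E
t=29: queue=[E,D] q_used=3 → run E
t=30: queue=[D] q_used=0 → run D
t=31: queue=[D] q_used=1 → run D
t=32: queue=[D] q_used=2 → run D
t=33: (idle)
t=34: (idle)
t=35: (idle)
t=36: (idle)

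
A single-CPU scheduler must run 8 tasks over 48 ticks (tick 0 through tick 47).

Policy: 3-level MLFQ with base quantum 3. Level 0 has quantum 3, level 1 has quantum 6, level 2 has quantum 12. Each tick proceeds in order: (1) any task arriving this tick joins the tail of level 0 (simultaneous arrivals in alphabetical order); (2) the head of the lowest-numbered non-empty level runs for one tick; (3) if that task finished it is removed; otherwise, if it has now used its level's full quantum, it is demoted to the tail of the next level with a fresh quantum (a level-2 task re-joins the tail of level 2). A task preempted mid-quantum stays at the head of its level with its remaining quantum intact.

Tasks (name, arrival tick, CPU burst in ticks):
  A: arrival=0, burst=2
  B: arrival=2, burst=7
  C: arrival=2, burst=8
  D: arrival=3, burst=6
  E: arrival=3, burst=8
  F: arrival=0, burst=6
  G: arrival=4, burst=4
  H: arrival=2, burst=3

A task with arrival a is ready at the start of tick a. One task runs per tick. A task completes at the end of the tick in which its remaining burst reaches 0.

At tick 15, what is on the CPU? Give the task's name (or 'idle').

running at tick 15 = D

t=0: L0/L1/L2 = AF/-/- → run A
t=1: L0/L1/L2 = AF/-/- → run A
t=2: L0/L1/L2 = FBCH/-/- → run F
t=3: L0/L1/L2 = FBCHDE/-/- → run F
t=4: L0/L1/L2 = FBCHDEG/-/- → run F
t=5: L0/L1/L2 = BCHDEG/F/- → run B
t=6: L0/L1/L2 = BCHDEG/F/- → run B
t=7: L0/L1/L2 = BCHDEG/F/- → run B
t=8: L0/L1/L2 = CHDEG/FB/- → run C
t=9: L0/L1/L2 = CHDEG/FB/- → run C
t=10: L0/L1/L2 = CHDEG/FB/- → run C
t=11: L0/L1/L2 = HDEG/FBC/- → run H
t=12: L0/L1/L2 = HDEG/FBC/- → run H
t=13: L0/L1/L2 = HDEG/FBC/- → run H
t=14: L0/L1/L2 = DEG/FBC/- → run D
t=15: L0/L1/L2 = DEG/FBC/- → run D
t=16: L0/L1/L2 = DEG/FBC/- → run D
t=17: L0/L1/L2 = EG/FBCD/- → run E
t=18: L0/L1/L2 = EG/FBCD/- → run E
t=19: L0/L1/L2 = EG/FBCD/- → run E
t=20: L0/L1/L2 = G/FBCDE/- → run G
t=21: L0/L1/L2 = G/FBCDE/- → run G
t=22: L0/L1/L2 = G/FBCDE/- → run G
t=23: L0/L1/L2 = -/FBCDEG/- → run F
t=24: L0/L1/L2 = -/FBCDEG/- → run F
t=25: L0/L1/L2 = -/FBCDEG/- → run F
t=26: L0/L1/L2 = -/BCDEG/- → run B
t=27: L0/L1/L2 = -/BCDEG/- → run B
t=28: L0/L1/L2 = -/BCDEG/- → run B
t=29: L0/L1/L2 = -/BCDEG/- → run B
t=30: L0/L1/L2 = -/CDEG/- → run C
t=31: L0/L1/L2 = -/CDEG/- → run C
t=32: L0/L1/L2 = -/CDEG/- → run C
t=33: L0/L1/L2 = -/CDEG/- → run C
t=34: L0/L1/L2 = -/CDEG/- → run C
t=35: L0/L1/L2 = -/DEG/- → run D
t=36: L0/L1/L2 = -/DEG/- → run D
t=37: L0/L1/L2 = -/DEG/- → run D
t=38: L0/L1/L2 = -/EG/- → run E
t=39: L0/L1/L2 = -/EG/- → run E
t=40: L0/L1/L2 = -/EG/- → run E
t=41: L0/L1/L2 = -/EG/- → run E
t=42: L0/L1/L2 = -/EG/- → run E
t=43: L0/L1/L2 = -/G/- → run G
t=44: (idle)
t=45: (idle)
t=46: (idle)
t=47: (idle)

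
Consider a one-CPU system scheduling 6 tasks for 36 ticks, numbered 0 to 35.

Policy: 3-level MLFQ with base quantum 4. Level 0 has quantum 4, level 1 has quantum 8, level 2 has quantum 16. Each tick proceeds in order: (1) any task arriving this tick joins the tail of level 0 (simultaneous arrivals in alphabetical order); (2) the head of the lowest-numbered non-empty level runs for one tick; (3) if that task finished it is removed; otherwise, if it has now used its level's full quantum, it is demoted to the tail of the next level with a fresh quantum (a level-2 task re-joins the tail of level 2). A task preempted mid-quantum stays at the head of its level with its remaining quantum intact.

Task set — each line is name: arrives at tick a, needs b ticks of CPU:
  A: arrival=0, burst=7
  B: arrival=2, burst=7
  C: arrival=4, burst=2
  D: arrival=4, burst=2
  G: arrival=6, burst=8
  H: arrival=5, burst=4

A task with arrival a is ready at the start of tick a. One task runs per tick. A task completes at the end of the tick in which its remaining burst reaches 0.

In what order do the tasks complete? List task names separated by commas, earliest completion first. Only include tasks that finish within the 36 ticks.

completion order = C, D, H, A, B, G

t=0: L0/L1/L2 = A/-/- → run A
t=1: L0/L1/L2 = A/-/- → run A
t=2: L0/L1/L2 = AB/-/- → run A
t=3: L0/L1/L2 = AB/-/- → run A
t=4: L0/L1/L2 = BCD/A/- → run B
t=5: L0/L1/L2 = BCDH/A/- → run B
t=6: L0/L1/L2 = BCDHG/A/- → run B
t=7: L0/L1/L2 = BCDHG/A/- → run B
t=8: L0/L1/L2 = CDHG/AB/- → run C
t=9: L0/L1/L2 = CDHG/AB/- → run C
t=10: L0/L1/L2 = DHG/AB/- → run D
t=11: L0/L1/L2 = DHG/AB/- → run D
t=12: L0/L1/L2 = HG/AB/- → run H
t=13: L0/L1/L2 = HG/AB/- → run H
t=14: L0/L1/L2 = HG/AB/- → run H
t=15: L0/L1/L2 = HG/AB/- → run H
t=16: L0/L1/L2 = G/AB/- → run G
t=17: L0/L1/L2 = G/AB/- → run G
t=18: L0/L1/L2 = G/AB/- → run G
t=19: L0/L1/L2 = G/AB/- → run G
t=20: L0/L1/L2 = -/ABG/- → run A
t=21: L0/L1/L2 = -/ABG/- → run A
t=22: L0/L1/L2 = -/ABG/- → run A
t=23: L0/L1/L2 = -/BG/- → run B
t=24: L0/L1/L2 = -/BG/- → run B
t=25: L0/L1/L2 = -/BG/- → run B
t=26: L0/L1/L2 = -/G/- → run G
t=27: L0/L1/L2 = -/G/- → run G
t=28: L0/L1/L2 = -/G/- → run G
t=29: L0/L1/L2 = -/G/- → run G
t=30: (idle)
t=31: (idle)
t=32: (idle)
t=33: (idle)
t=34: (idle)
t=35: (idle)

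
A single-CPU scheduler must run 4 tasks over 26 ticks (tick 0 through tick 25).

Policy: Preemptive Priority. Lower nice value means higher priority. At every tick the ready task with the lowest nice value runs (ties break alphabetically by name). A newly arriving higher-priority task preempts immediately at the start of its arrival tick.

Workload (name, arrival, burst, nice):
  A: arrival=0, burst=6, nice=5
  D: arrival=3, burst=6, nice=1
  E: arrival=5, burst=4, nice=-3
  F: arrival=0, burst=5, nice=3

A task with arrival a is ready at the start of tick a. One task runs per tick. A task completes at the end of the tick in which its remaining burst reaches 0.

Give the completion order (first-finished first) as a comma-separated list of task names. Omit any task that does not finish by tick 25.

completion order = E, D, F, A

t=0: ready={A,F} → run F
t=1: ready={A,F} → run F
t=2: ready={A,F} → run F
t=3: ready={A,D,F} → run D
t=4: ready={A,D,F} → run D
t=5: ready={A,D,E,F} → run E
t=6: ready={A,D,E,F} → run E
t=7: ready={A,D,E,F} → run E
t=8: ready={A,D,E,F} → run E
t=9: ready={A,D,F} → run D
t=10: ready={A,D,F} → run D
t=11: ready={A,D,F} → run D
t=12: ready={A,D,F} → run D
t=13: ready={A,F} → run F
t=14: ready={A,F} → run F
t=15: ready={A} → run A
t=16: ready={A} → run A
t=17: ready={A} → run A
t=18: ready={A} → run A
t=19: ready={A} → run A
t=20: ready={A} → run A
t=21: (idle)
t=22: (idle)
t=23: (idle)
t=24: (idle)
t=25: (idle)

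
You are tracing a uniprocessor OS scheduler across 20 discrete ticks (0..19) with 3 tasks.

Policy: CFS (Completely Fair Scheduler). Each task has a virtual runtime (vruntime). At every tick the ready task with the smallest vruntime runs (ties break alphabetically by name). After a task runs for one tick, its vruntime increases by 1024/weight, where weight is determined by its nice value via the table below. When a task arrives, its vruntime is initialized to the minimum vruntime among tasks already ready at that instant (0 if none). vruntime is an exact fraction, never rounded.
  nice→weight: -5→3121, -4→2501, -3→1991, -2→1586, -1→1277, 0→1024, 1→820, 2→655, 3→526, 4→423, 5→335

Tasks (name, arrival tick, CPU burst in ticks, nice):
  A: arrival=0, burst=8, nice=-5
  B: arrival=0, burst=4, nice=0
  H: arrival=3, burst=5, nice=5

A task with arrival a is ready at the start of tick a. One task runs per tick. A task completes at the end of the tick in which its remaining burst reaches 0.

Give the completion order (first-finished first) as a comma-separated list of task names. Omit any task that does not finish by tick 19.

t=0: vr[A=0 B=0] → run A
t=1: vr[A=1024/3121 B=0] → run B
t=2: vr[A=1024/3121 B=1] → run A
t=3: vr[A=2048/3121 B=1 H=2048/3121] → run A
t=4: vr[A=3072/3121 B=1 H=2048/3121] → run H
t=5: vr[A=3072/3121 B=1 H=3881984/1045535] → run A
t=6: vr[A=4096/3121 B=1 H=3881984/1045535] → run B
t=7: vr[A=4096/3121 B=2 H=3881984/1045535] → run A
t=8: vr[A=5120/3121 B=2 H=3881984/1045535] → run A
t=9: vr[A=6144/3121 B=2 H=3881984/1045535] → run A
t=10: vr[A=7168/3121 B=2 H=3881984/1045535] → run B
t=11: vr[A=7168/3121 B=3 H=3881984/1045535] → run A
t=12: vr[B=3 H=3881984/1045535] → run B
t=13: vr[H=3881984/1045535] → run H
t=14: vr[H=7077888/1045535] → run H
t=15: vr[H=10273792/1045535] → run H
t=16: vr[H=13469696/1045535] → run H
t=17: (idle)
t=18: (idle)
t=19: (idle)

completion order = A, B, H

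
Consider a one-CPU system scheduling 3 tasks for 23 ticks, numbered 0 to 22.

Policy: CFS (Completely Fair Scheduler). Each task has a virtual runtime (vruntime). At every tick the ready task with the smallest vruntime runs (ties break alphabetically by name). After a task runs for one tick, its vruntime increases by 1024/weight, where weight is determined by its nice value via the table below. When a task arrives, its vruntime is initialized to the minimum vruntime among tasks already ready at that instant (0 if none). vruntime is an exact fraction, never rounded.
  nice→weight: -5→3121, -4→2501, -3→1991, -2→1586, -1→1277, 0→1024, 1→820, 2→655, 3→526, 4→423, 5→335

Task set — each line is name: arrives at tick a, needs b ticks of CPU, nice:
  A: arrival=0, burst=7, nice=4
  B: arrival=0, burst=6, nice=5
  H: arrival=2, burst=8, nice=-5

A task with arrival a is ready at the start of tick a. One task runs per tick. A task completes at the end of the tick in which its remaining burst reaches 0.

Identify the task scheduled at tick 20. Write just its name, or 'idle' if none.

t=0: vr[A=0 B=0] → run A
t=1: vr[A=1024/423 B=0] → run B
t=2: vr[A=1024/423 B=1024/335 H=1024/423] → run A
t=3: vr[A=2048/423 B=1024/335 H=1024/423] → run H
t=4: vr[A=2048/423 B=1024/335 H=3629056/1320183] → run H
t=5: vr[A=2048/423 B=1024/335 H=4062208/1320183] → run B
t=6: vr[A=2048/423 B=2048/335 H=4062208/1320183] → run H
t=7: vr[A=2048/423 B=2048/335 H=4495360/1320183] → run H
t=8: vr[A=2048/423 B=2048/335 H=4928512/1320183] → run H
t=9: vr[A=2048/423 B=2048/335 H=5361664/1320183] → run H
t=10: vr[A=2048/423 B=2048/335 H=5794816/1320183] → run H
t=11: vr[A=2048/423 B=2048/335 H=6227968/1320183] → run H
t=12: vr[A=2048/423 B=2048/335] → run A
t=13: vr[A=1024/141 B=2048/335] → run B
t=14: vr[A=1024/141 B=3072/335] → run A
t=15: vr[A=4096/423 B=3072/335] → run B
t=16: vr[A=4096/423 B=4096/335] → run A
t=17: vr[A=5120/423 B=4096/335] → run A
t=18: vr[A=2048/141 B=4096/335] → run B
t=19: vr[A=2048/141 B=1024/67] → run A
t=20: vr[B=1024/67] → run B
t=21: (idle)
t=22: (idle)

running at tick 20 = B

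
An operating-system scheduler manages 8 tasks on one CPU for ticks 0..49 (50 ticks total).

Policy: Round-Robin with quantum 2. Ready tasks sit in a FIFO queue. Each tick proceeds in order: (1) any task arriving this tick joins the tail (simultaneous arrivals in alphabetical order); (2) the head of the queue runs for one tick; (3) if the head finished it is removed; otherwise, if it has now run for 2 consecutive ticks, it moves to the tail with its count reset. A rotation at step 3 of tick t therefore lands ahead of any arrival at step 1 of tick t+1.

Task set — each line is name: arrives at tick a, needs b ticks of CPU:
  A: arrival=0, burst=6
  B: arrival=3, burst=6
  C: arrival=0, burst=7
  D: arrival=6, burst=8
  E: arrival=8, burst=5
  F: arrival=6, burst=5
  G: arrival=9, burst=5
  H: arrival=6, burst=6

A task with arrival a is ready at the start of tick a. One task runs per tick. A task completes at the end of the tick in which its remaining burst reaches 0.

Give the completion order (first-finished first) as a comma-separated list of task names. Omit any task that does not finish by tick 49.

completion order = A, B, C, F, H, E, G, D

t=0: queue=[A,C] q_used=0 → run A
t=1: queue=[A,C] q_used=1 → run A
t=2: queue=[C,A] q_used=0 → run C
t=3: queue=[C,A,B] q_used=1 → run C
t=4: queue=[A,B,C] q_used=0 → run A
t=5: queue=[A,B,C] q_used=1 → run A
t=6: queue=[B,C,A,D,F,H] q_used=0 → run B
t=7: queue=[B,C,A,D,F,H] q_used=1 → run B
t=8: queue=[C,A,D,F,H,B,E] q_used=0 → run C
t=9: queue=[C,A,D,F,H,B,E,G] q_used=1 → run C
t=10: queue=[A,D,F,H,B,E,G,C] q_used=0 → run A
t=11: queue=[A,D,F,H,B,E,G,C] q_used=1 → run A
t=12: queue=[D,F,H,B,E,G,C] q_used=0 → run D
t=13: queue=[D,F,H,B,E,G,C] q_used=1 → run D
t=14: queue=[F,H,B,E,G,C,D] q_used=0 → run F
t=15: queue=[F,H,B,E,G,C,D] q_used=1 → run F
t=16: queue=[H,B,E,G,C,D,F] q_used=0 → run H
t=17: queue=[H,B,E,G,C,D,F] q_used=1 → run H
t=18: queue=[B,E,G,C,D,F,H] q_used=0 → run B
t=19: queue=[B,E,G,C,D,F,H] q_used=1 → run B
t=20: queue=[E,G,C,D,F,H,B] q_used=0 → run E
t=21: queue=[E,G,C,D,F,H,B] q_used=1 → run E
t=22: queue=[G,C,D,F,H,B,E] q_used=0 → run G
t=23: queue=[G,C,D,F,H,B,E] q_used=1 → run G
t=24: queue=[C,D,F,H,B,E,G] q_used=0 → run C
t=25: queue=[C,D,F,H,B,E,G] q_used=1 → run C
t=26: queue=[D,F,H,B,E,G,C] q_used=0 → run D
t=27: queue=[D,F,H,B,E,G,C] q_used=1 → run D
t=28: queue=[F,H,B,E,G,C,D] q_used=0 → run F
t=29: queue=[F,H,B,E,G,C,D] q_used=1 → run F
t=30: queue=[H,B,E,G,C,D,F] q_used=0 → run H
t=31: queue=[H,B,E,G,C,D,F] q_used=1 → run H
t=32: queue=[B,E,G,C,D,F,H] q_used=0 → run B
t=33: queue=[B,E,G,C,D,F,H] q_used=1 → run B
t=34: queue=[E,G,C,D,F,H] q_used=0 → run E
t=35: queue=[E,G,C,D,F,H] q_used=1 → run E
t=36: queue=[G,C,D,F,H,E] q_used=0 → run G
t=37: queue=[G,C,D,F,H,E] q_used=1 → run G
t=38: queue=[C,D,F,H,E,G] q_used=0 → run C
t=39: queue=[D,F,H,E,G] q_used=0 → run D
t=40: queue=[D,F,H,E,G] q_used=1 → run D
t=41: queue=[F,H,E,G,D] q_used=0 → run F
t=42: queue=[H,E,G,D] q_used=0 → run H
t=43: queue=[H,E,G,D] q_used=1 → run H
t=44: queue=[E,G,D] q_used=0 → run E
t=45: queue=[G,D] q_used=0 → run G
t=46: queue=[D] q_used=0 → run D
t=47: queue=[D] q_used=1 → run D
t=48: (idle)
t=49: (idle)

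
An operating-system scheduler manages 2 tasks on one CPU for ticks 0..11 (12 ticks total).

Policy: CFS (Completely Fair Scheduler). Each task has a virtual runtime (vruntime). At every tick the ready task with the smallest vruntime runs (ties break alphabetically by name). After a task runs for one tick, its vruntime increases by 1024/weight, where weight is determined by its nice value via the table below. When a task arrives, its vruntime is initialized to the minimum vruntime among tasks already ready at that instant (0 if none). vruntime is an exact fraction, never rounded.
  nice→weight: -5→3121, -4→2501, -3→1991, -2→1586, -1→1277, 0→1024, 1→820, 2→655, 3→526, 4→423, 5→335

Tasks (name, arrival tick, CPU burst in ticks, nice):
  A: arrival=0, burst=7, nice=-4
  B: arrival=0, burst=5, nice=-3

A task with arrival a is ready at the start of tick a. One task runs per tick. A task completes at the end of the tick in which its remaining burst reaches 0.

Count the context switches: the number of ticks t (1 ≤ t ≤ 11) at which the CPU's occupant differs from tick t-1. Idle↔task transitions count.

t=0: vr[A=0 B=0] → run A
t=1: vr[A=1024/2501 B=0] → run B
t=2: vr[A=1024/2501 B=1024/1991] → run A
t=3: vr[A=2048/2501 B=1024/1991] → run B
t=4: vr[A=2048/2501 B=2048/1991] → run A
t=5: vr[A=3072/2501 B=2048/1991] → run B
t=6: vr[A=3072/2501 B=3072/1991] → run A
t=7: vr[A=4096/2501 B=3072/1991] → run B
t=8: vr[A=4096/2501 B=4096/1991] → run A
t=9: vr[A=5120/2501 B=4096/1991] → run A
t=10: vr[A=6144/2501 B=4096/1991] → run B
t=11: vr[A=6144/2501] → run A

context switches = 10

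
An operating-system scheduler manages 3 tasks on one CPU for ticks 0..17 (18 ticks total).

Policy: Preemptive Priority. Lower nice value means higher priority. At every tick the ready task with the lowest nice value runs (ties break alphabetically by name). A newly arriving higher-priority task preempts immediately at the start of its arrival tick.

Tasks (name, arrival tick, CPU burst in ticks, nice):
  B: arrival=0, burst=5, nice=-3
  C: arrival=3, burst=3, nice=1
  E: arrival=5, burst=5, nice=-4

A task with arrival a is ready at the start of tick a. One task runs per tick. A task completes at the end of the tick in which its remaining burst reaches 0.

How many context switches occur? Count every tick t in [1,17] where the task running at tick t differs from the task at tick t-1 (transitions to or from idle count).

t=0: ready={B} → run B
t=1: ready={B} → run B
t=2: ready={B} → run B
t=3: ready={B,C} → run B
t=4: ready={B,C} → run B
t=5: ready={C,E} → run E
t=6: ready={C,E} → run E
t=7: ready={C,E} → run E
t=8: ready={C,E} → run E
t=9: ready={C,E} → run E
t=10: ready={C} → run C
t=11: ready={C} → run C
t=12: ready={C} → run C
t=13: (idle)
t=14: (idle)
t=15: (idle)
t=16: (idle)
t=17: (idle)

context switches = 3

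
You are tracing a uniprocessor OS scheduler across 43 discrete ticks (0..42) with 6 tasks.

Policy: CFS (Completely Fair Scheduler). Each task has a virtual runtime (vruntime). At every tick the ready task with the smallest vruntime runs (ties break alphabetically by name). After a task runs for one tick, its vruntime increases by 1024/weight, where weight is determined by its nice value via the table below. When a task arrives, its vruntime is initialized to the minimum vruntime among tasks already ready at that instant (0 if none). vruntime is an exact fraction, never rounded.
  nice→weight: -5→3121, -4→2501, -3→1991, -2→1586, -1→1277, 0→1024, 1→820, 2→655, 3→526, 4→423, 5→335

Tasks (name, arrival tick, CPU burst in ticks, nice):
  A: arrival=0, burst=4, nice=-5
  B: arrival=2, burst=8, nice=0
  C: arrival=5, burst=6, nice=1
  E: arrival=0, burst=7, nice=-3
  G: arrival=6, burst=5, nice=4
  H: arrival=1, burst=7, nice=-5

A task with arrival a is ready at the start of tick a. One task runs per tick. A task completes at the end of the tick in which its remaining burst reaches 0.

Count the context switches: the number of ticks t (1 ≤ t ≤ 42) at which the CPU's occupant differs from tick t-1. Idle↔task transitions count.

context switches = 34

t=0: vr[A=0 E=0] → run A
t=1: vr[A=1024/3121 E=0 H=0] → run E
t=2: vr[A=1024/3121 B=0 E=1024/1991 H=0] → run B
t=3: vr[A=1024/3121 B=1 E=1024/1991 H=0] → run H
t=4: vr[A=1024/3121 B=1 E=1024/1991 H=1024/3121] → run A
t=5: vr[A=2048/3121 B=1 C=1024/3121 E=1024/1991 H=1024/3121] → run C
t=6: vr[A=2048/3121 B=1 C=1008896/639805 E=1024/1991 G=1024/3121 H=1024/3121] → run G
t=7: vr[A=2048/3121 B=1 C=1008896/639805 E=1024/1991 G=3629056/1320183 H=1024/3121] → run H
t=8: vr[A=2048/3121 B=1 C=1008896/639805 E=1024/1991 G=3629056/1320183 H=2048/3121] → run E
t=9: vr[A=2048/3121 B=1 C=1008896/639805 E=2048/1991 G=3629056/1320183 H=2048/3121] → run A
t=10: vr[A=3072/3121 B=1 C=1008896/639805 E=2048/1991 G=3629056/1320183 H=2048/3121] → run H
t=11: vr[A=3072/3121 B=1 C=1008896/639805 E=2048/1991 G=3629056/1320183 H=3072/3121] → run A
t=12: vr[B=1 C=1008896/639805 E=2048/1991 G=3629056/1320183 H=3072/3121] → run H
t=13: vr[B=1 C=1008896/639805 E=2048/1991 G=3629056/1320183 H=4096/3121] → run B
t=14: vr[B=2 C=1008896/639805 E=2048/1991 G=3629056/1320183 H=4096/3121] → run E
t=15: vr[B=2 C=1008896/639805 E=3072/1991 G=3629056/1320183 H=4096/3121] → run H
t=16: vr[B=2 C=1008896/639805 E=3072/1991 G=3629056/1320183 H=5120/3121] → run E
t=17: vr[B=2 C=1008896/639805 E=4096/1991 G=3629056/1320183 H=5120/3121] → run C
t=18: vr[B=2 C=1807872/639805 E=4096/1991 G=3629056/1320183 H=5120/3121] → run H
t=19: vr[B=2 C=1807872/639805 E=4096/1991 G=3629056/1320183 H=6144/3121] → run H
t=20: vr[B=2 C=1807872/639805 E=4096/1991 G=3629056/1320183] → run B
t=21: vr[B=3 C=1807872/639805 E=4096/1991 G=3629056/1320183] → run E
t=22: vr[B=3 C=1807872/639805 E=5120/1991 G=3629056/1320183] → run E
t=23: vr[B=3 C=1807872/639805 E=6144/1991 G=3629056/1320183] → run G
t=24: vr[B=3 C=1807872/639805 E=6144/1991 G=6824960/1320183] → run C
t=25: vr[B=3 C=2606848/639805 E=6144/1991 G=6824960/1320183] → run B
t=26: vr[B=4 C=2606848/639805 E=6144/1991 G=6824960/1320183] → run E
t=27: vr[B=4 C=2606848/639805 G=6824960/1320183] → run B
t=28: vr[B=5 C=2606848/639805 G=6824960/1320183] → run C
t=29: vr[B=5 C=3405824/639805 G=6824960/1320183] → run B
t=30: vr[B=6 C=3405824/639805 G=6824960/1320183] → run G
t=31: vr[B=6 C=3405824/639805 G=3340288/440061] → run C
t=32: vr[B=6 C=840960/127961 G=3340288/440061] → run B
t=33: vr[B=7 C=840960/127961 G=3340288/440061] → run C
t=34: vr[B=7 G=3340288/440061] → run B
t=35: vr[G=3340288/440061] → run G
t=36: vr[G=13216768/1320183] → run G
t=37: (idle)
t=38: (idle)
t=39: (idle)
t=40: (idle)
t=41: (idle)
t=42: (idle)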